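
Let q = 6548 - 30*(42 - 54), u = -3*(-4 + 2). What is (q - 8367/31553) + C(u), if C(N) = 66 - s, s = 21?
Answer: 219379642/31553 ≈ 6952.7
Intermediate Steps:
u = 6 (u = -3*(-2) = 6)
C(N) = 45 (C(N) = 66 - 1*21 = 66 - 21 = 45)
q = 6908 (q = 6548 - 30*(-12) = 6548 + 360 = 6908)
(q - 8367/31553) + C(u) = (6908 - 8367/31553) + 45 = 217959757/31553 + 45 = 219379642/31553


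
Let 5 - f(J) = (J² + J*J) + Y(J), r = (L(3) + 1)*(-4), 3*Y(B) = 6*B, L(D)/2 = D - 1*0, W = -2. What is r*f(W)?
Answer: -28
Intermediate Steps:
L(D) = 2*D (L(D) = 2*(D - 1*0) = 2*(D + 0) = 2*D)
Y(B) = 2*B (Y(B) = (6*B)/3 = 2*B)
r = -28 (r = (2*3 + 1)*(-4) = (6 + 1)*(-4) = 7*(-4) = -28)
f(J) = 5 - 2*J - 2*J² (f(J) = 5 - ((J² + J*J) + 2*J) = 5 - ((J² + J²) + 2*J) = 5 - (2*J² + 2*J) = 5 - (2*J + 2*J²) = 5 + (-2*J - 2*J²) = 5 - 2*J - 2*J²)
r*f(W) = -28*(5 - 2*(-2) - 2*(-2)²) = -28*(5 + 4 - 2*4) = -28*(5 + 4 - 8) = -28*1 = -28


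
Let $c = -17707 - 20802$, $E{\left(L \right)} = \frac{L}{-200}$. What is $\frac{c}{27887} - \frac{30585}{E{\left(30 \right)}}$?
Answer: $\frac{5686120791}{27887} \approx 2.039 \cdot 10^{5}$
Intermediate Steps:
$E{\left(L \right)} = - \frac{L}{200}$ ($E{\left(L \right)} = L \left(- \frac{1}{200}\right) = - \frac{L}{200}$)
$c = -38509$ ($c = -17707 - 20802 = -38509$)
$\frac{c}{27887} - \frac{30585}{E{\left(30 \right)}} = - \frac{38509}{27887} - \frac{30585}{\left(- \frac{1}{200}\right) 30} = \left(-38509\right) \frac{1}{27887} - \frac{30585}{- \frac{3}{20}} = - \frac{38509}{27887} - -203900 = - \frac{38509}{27887} + 203900 = \frac{5686120791}{27887}$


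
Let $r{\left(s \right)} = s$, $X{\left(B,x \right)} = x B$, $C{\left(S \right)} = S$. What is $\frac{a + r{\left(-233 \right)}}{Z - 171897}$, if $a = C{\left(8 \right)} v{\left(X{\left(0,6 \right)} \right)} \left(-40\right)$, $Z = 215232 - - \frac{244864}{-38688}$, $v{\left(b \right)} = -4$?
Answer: $\frac{1265823}{52384363} \approx 0.024164$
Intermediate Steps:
$X{\left(B,x \right)} = B x$
$Z = \frac{260207836}{1209}$ ($Z = 215232 - \left(-244864\right) \left(- \frac{1}{38688}\right) = 215232 - \frac{7652}{1209} = \frac{260207836}{1209} \approx 2.1523 \cdot 10^{5}$)
$a = 1280$ ($a = 8 \left(-4\right) \left(-40\right) = \left(-32\right) \left(-40\right) = 1280$)
$\frac{a + r{\left(-233 \right)}}{Z - 171897} = \frac{1280 - 233}{\frac{260207836}{1209} - 171897} = \frac{1047}{\frac{52384363}{1209}} = 1047 \cdot \frac{1209}{52384363} = \frac{1265823}{52384363}$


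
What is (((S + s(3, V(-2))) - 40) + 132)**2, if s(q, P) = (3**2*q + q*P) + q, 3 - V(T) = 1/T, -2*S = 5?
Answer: 16900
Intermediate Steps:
S = -5/2 (S = -1/2*5 = -5/2 ≈ -2.5000)
V(T) = 3 - 1/T
s(q, P) = 10*q + P*q (s(q, P) = (9*q + P*q) + q = 10*q + P*q)
(((S + s(3, V(-2))) - 40) + 132)**2 = (((-5/2 + 3*(10 + (3 - 1/(-2)))) - 40) + 132)**2 = (((-5/2 + 3*(10 + (3 - 1*(-1/2)))) - 40) + 132)**2 = (((-5/2 + 3*(10 + (3 + 1/2))) - 40) + 132)**2 = (((-5/2 + 3*(10 + 7/2)) - 40) + 132)**2 = (((-5/2 + 3*(27/2)) - 40) + 132)**2 = (((-5/2 + 81/2) - 40) + 132)**2 = ((38 - 40) + 132)**2 = (-2 + 132)**2 = 130**2 = 16900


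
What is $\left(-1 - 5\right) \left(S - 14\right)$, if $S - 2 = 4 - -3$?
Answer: $30$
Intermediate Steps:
$S = 9$ ($S = 2 + \left(4 - -3\right) = 2 + \left(4 + 3\right) = 2 + 7 = 9$)
$\left(-1 - 5\right) \left(S - 14\right) = \left(-1 - 5\right) \left(9 - 14\right) = \left(-1 - 5\right) \left(-5\right) = \left(-6\right) \left(-5\right) = 30$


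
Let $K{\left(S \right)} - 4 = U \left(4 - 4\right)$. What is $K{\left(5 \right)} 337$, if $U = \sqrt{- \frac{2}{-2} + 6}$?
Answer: $1348$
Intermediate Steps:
$U = \sqrt{7}$ ($U = \sqrt{\left(-2\right) \left(- \frac{1}{2}\right) + 6} = \sqrt{1 + 6} = \sqrt{7} \approx 2.6458$)
$K{\left(S \right)} = 4$ ($K{\left(S \right)} = 4 + \sqrt{7} \left(4 - 4\right) = 4 + \sqrt{7} \cdot 0 = 4 + 0 = 4$)
$K{\left(5 \right)} 337 = 4 \cdot 337 = 1348$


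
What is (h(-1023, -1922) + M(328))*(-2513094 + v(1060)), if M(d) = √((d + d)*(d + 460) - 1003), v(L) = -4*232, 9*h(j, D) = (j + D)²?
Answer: -21804175656550/9 - 37710330*√2293 ≈ -2.4245e+12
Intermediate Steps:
h(j, D) = (D + j)²/9 (h(j, D) = (j + D)²/9 = (D + j)²/9)
v(L) = -928
M(d) = √(-1003 + 2*d*(460 + d)) (M(d) = √((2*d)*(460 + d) - 1003) = √(2*d*(460 + d) - 1003) = √(-1003 + 2*d*(460 + d)))
(h(-1023, -1922) + M(328))*(-2513094 + v(1060)) = ((-1922 - 1023)²/9 + √(-1003 + 2*328² + 920*328))*(-2513094 - 928) = ((⅑)*(-2945)² + √(-1003 + 2*107584 + 301760))*(-2514022) = ((⅑)*8673025 + √(-1003 + 215168 + 301760))*(-2514022) = (8673025/9 + √515925)*(-2514022) = (8673025/9 + 15*√2293)*(-2514022) = -21804175656550/9 - 37710330*√2293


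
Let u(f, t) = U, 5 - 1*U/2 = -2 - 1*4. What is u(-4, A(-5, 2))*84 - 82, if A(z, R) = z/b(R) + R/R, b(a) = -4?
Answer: 1766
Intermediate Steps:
U = 22 (U = 10 - 2*(-2 - 1*4) = 10 - 2*(-2 - 4) = 10 - 2*(-6) = 10 + 12 = 22)
A(z, R) = 1 - z/4 (A(z, R) = z/(-4) + R/R = z*(-¼) + 1 = -z/4 + 1 = 1 - z/4)
u(f, t) = 22
u(-4, A(-5, 2))*84 - 82 = 22*84 - 82 = 1848 - 82 = 1766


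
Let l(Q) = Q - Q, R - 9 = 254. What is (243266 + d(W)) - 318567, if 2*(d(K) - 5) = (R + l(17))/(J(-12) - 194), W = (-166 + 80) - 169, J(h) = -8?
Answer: -30419847/404 ≈ -75297.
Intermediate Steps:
R = 263 (R = 9 + 254 = 263)
l(Q) = 0
W = -255 (W = -86 - 169 = -255)
d(K) = 1757/404 (d(K) = 5 + ((263 + 0)/(-8 - 194))/2 = 5 + (263/(-202))/2 = 5 + (263*(-1/202))/2 = 5 + (½)*(-263/202) = 5 - 263/404 = 1757/404)
(243266 + d(W)) - 318567 = (243266 + 1757/404) - 318567 = 98281221/404 - 318567 = -30419847/404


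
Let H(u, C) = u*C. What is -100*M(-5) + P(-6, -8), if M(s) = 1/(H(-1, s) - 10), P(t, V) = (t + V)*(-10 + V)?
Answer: 272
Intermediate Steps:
P(t, V) = (-10 + V)*(V + t) (P(t, V) = (V + t)*(-10 + V) = (-10 + V)*(V + t))
H(u, C) = C*u
M(s) = 1/(-10 - s) (M(s) = 1/(s*(-1) - 10) = 1/(-s - 10) = 1/(-10 - s))
-100*M(-5) + P(-6, -8) = -100/(-10 - 1*(-5)) + ((-8)² - 10*(-8) - 10*(-6) - 8*(-6)) = -100/(-10 + 5) + (64 + 80 + 60 + 48) = -100/(-5) + 252 = -100*(-⅕) + 252 = 20 + 252 = 272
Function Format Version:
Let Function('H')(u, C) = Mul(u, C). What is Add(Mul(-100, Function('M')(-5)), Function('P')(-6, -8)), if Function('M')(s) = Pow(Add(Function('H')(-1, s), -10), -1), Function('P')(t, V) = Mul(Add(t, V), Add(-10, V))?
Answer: 272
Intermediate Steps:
Function('P')(t, V) = Mul(Add(-10, V), Add(V, t)) (Function('P')(t, V) = Mul(Add(V, t), Add(-10, V)) = Mul(Add(-10, V), Add(V, t)))
Function('H')(u, C) = Mul(C, u)
Function('M')(s) = Pow(Add(-10, Mul(-1, s)), -1) (Function('M')(s) = Pow(Add(Mul(s, -1), -10), -1) = Pow(Add(Mul(-1, s), -10), -1) = Pow(Add(-10, Mul(-1, s)), -1))
Add(Mul(-100, Function('M')(-5)), Function('P')(-6, -8)) = Add(Mul(-100, Pow(Add(-10, Mul(-1, -5)), -1)), Add(Pow(-8, 2), Mul(-10, -8), Mul(-10, -6), Mul(-8, -6))) = Add(Mul(-100, Pow(Add(-10, 5), -1)), Add(64, 80, 60, 48)) = Add(Mul(-100, Pow(-5, -1)), 252) = Add(Mul(-100, Rational(-1, 5)), 252) = Add(20, 252) = 272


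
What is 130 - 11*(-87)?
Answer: 1087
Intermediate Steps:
130 - 11*(-87) = 130 + 957 = 1087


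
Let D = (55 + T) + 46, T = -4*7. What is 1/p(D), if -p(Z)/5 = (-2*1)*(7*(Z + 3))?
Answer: 1/5320 ≈ 0.00018797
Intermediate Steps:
T = -28
D = 73 (D = (55 - 28) + 46 = 27 + 46 = 73)
p(Z) = 210 + 70*Z (p(Z) = -5*(-2*1)*7*(Z + 3) = -(-10)*7*(3 + Z) = -(-10)*(21 + 7*Z) = -5*(-42 - 14*Z) = 210 + 70*Z)
1/p(D) = 1/(210 + 70*73) = 1/(210 + 5110) = 1/5320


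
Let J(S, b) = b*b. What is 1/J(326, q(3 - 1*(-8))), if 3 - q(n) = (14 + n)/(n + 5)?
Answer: 256/529 ≈ 0.48393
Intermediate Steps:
q(n) = 3 - (14 + n)/(5 + n) (q(n) = 3 - (14 + n)/(n + 5) = 3 - (14 + n)/(5 + n))
J(S, b) = b²
1/J(326, q(3 - 1*(-8))) = 1/(((1 + 2*(3 - 1*(-8)))/(5 + (3 - 1*(-8))))²) = 1/(((1 + 2*(3 + 8))/(5 + (3 + 8)))²) = 1/(((1 + 2*11)/(5 + 11))²) = 1/(((1 + 22)/16)²) = 1/(((1/16)*23)²) = 1/((23/16)²) = 1/(529/256) = 256/529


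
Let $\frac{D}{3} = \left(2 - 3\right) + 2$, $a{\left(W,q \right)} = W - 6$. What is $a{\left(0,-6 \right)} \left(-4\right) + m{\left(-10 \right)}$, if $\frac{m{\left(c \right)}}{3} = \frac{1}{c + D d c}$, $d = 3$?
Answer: $\frac{2397}{100} \approx 23.97$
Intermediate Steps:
$a{\left(W,q \right)} = -6 + W$
$D = 3$ ($D = 3 \left(\left(2 - 3\right) + 2\right) = 3 \left(-1 + 2\right) = 3 \cdot 1 = 3$)
$m{\left(c \right)} = \frac{3}{10 c}$ ($m{\left(c \right)} = \frac{3}{c + 3 \cdot 3 c} = \frac{3}{c + 9 c} = \frac{3}{10 c}$)
$a{\left(0,-6 \right)} \left(-4\right) + m{\left(-10 \right)} = \left(-6 + 0\right) \left(-4\right) + \frac{3}{10 \left(-10\right)} = \left(-6\right) \left(-4\right) + \frac{3}{10} \left(- \frac{1}{10}\right) = 24 - \frac{3}{100} = \frac{2397}{100}$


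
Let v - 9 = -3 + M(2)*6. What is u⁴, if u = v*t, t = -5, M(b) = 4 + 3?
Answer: 3317760000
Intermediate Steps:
M(b) = 7
v = 48 (v = 9 + (-3 + 7*6) = 9 + (-3 + 42) = 9 + 39 = 48)
u = -240 (u = 48*(-5) = -240)
u⁴ = (-240)⁴ = 3317760000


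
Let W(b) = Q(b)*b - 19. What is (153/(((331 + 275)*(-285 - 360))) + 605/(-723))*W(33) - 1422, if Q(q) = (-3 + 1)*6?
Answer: -6748271113/6279978 ≈ -1074.6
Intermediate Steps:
Q(q) = -12 (Q(q) = -2*6 = -12)
W(b) = -19 - 12*b (W(b) = -12*b - 19 = -19 - 12*b)
(153/(((331 + 275)*(-285 - 360))) + 605/(-723))*W(33) - 1422 = (153/(((331 + 275)*(-285 - 360))) + 605/(-723))*(-19 - 12*33) - 1422 = (153/((606*(-645))) + 605*(-1/723))*(-19 - 396) - 1422 = (153/(-390870) - 605/723)*(-415) - 1422 = (153*(-1/390870) - 605/723)*(-415) - 1422 = (-17/43430 - 605/723)*(-415) - 1422 = -26287441/31399890*(-415) - 1422 = 2181857603/6279978 - 1422 = -6748271113/6279978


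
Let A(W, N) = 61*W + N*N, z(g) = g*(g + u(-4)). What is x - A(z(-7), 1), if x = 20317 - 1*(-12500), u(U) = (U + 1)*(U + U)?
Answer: 40075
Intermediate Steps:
u(U) = 2*U*(1 + U) (u(U) = (1 + U)*(2*U) = 2*U*(1 + U))
x = 32817 (x = 20317 + 12500 = 32817)
z(g) = g*(24 + g) (z(g) = g*(g + 2*(-4)*(1 - 4)) = g*(g + 2*(-4)*(-3)) = g*(g + 24) = g*(24 + g))
A(W, N) = N² + 61*W (A(W, N) = 61*W + N² = N² + 61*W)
x - A(z(-7), 1) = 32817 - (1² + 61*(-7*(24 - 7))) = 32817 - (1 + 61*(-7*17)) = 32817 - (1 + 61*(-119)) = 32817 - (1 - 7259) = 32817 - 1*(-7258) = 32817 + 7258 = 40075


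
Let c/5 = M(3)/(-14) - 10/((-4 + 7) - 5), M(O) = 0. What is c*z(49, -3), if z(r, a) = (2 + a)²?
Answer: 25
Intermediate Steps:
c = 25 (c = 5*(0/(-14) - 10/((-4 + 7) - 5)) = 5*(0*(-1/14) - 10/(3 - 5)) = 5*(0 - 10/(-2)) = 5*(0 - 10*(-½)) = 5*(0 + 5) = 5*5 = 25)
c*z(49, -3) = 25*(2 - 3)² = 25*(-1)² = 25*1 = 25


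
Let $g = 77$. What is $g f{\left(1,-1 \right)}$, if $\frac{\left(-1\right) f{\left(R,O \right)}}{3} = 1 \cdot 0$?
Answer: $0$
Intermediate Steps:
$f{\left(R,O \right)} = 0$ ($f{\left(R,O \right)} = - 3 \cdot 1 \cdot 0 = \left(-3\right) 0 = 0$)
$g f{\left(1,-1 \right)} = 77 \cdot 0 = 0$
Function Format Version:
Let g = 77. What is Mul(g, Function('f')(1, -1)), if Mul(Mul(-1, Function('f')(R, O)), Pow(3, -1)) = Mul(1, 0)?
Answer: 0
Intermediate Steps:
Function('f')(R, O) = 0 (Function('f')(R, O) = Mul(-3, Mul(1, 0)) = Mul(-3, 0) = 0)
Mul(g, Function('f')(1, -1)) = Mul(77, 0) = 0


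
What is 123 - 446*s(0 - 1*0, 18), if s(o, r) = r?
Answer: -7905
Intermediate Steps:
123 - 446*s(0 - 1*0, 18) = 123 - 446*18 = 123 - 8028 = -7905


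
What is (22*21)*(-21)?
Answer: -9702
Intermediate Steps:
(22*21)*(-21) = 462*(-21) = -9702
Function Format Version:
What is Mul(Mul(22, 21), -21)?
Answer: -9702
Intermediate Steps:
Mul(Mul(22, 21), -21) = Mul(462, -21) = -9702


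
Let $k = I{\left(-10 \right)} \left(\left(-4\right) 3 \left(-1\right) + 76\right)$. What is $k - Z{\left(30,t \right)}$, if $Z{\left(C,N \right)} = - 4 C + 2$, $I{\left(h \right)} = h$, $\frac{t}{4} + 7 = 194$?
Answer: $-762$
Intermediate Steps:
$t = 748$ ($t = -28 + 4 \cdot 194 = -28 + 776 = 748$)
$Z{\left(C,N \right)} = 2 - 4 C$
$k = -880$ ($k = - 10 \left(\left(-4\right) 3 \left(-1\right) + 76\right) = - 10 \left(\left(-12\right) \left(-1\right) + 76\right) = - 10 \left(12 + 76\right) = \left(-10\right) 88 = -880$)
$k - Z{\left(30,t \right)} = -880 - \left(2 - 120\right) = -880 - -118 = -880 + 118 = -762$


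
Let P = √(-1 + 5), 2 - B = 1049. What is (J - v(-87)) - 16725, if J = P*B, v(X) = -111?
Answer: -18708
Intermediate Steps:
B = -1047 (B = 2 - 1*1049 = 2 - 1049 = -1047)
P = 2 (P = √4 = 2)
J = -2094 (J = 2*(-1047) = -2094)
(J - v(-87)) - 16725 = (-2094 - 1*(-111)) - 16725 = (-2094 + 111) - 16725 = -1983 - 16725 = -18708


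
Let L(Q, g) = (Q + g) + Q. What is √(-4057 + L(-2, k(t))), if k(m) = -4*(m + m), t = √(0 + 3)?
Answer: √(-4061 - 8*√3) ≈ 63.835*I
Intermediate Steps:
t = √3 ≈ 1.7320
k(m) = -8*m
L(Q, g) = g + 2*Q
√(-4057 + L(-2, k(t))) = √(-4057 + (-8*√3 + 2*(-2))) = √(-4057 + (-8*√3 - 4)) = √(-4057 + (-4 - 8*√3)) = √(-4061 - 8*√3)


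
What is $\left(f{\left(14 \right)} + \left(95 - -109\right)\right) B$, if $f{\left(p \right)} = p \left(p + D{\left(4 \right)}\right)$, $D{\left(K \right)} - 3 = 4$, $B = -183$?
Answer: $-91134$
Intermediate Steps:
$D{\left(K \right)} = 7$ ($D{\left(K \right)} = 3 + 4 = 7$)
$f{\left(p \right)} = p \left(7 + p\right)$ ($f{\left(p \right)} = p \left(p + 7\right) = p \left(7 + p\right)$)
$\left(f{\left(14 \right)} + \left(95 - -109\right)\right) B = \left(14 \left(7 + 14\right) + \left(95 - -109\right)\right) \left(-183\right) = \left(14 \cdot 21 + \left(95 + 109\right)\right) \left(-183\right) = \left(294 + 204\right) \left(-183\right) = 498 \left(-183\right) = -91134$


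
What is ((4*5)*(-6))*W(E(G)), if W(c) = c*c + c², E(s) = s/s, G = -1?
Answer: -240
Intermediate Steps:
E(s) = 1
W(c) = 2*c² (W(c) = c² + c² = 2*c²)
((4*5)*(-6))*W(E(G)) = ((4*5)*(-6))*(2*1²) = (20*(-6))*(2*1) = -120*2 = -240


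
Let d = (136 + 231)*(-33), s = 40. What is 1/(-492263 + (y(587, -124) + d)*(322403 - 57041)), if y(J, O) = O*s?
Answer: -1/4530486965 ≈ -2.2073e-10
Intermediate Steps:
d = -12111 (d = 367*(-33) = -12111)
y(J, O) = 40*O (y(J, O) = O*40 = 40*O)
1/(-492263 + (y(587, -124) + d)*(322403 - 57041)) = 1/(-492263 + (40*(-124) - 12111)*(322403 - 57041)) = 1/(-492263 + (-4960 - 12111)*265362) = 1/(-492263 - 17071*265362) = 1/(-492263 - 4529994702) = 1/(-4530486965) = -1/4530486965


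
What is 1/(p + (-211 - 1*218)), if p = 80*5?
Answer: -1/29 ≈ -0.034483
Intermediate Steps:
p = 400
1/(p + (-211 - 1*218)) = 1/(400 + (-211 - 1*218)) = 1/(400 + (-211 - 218)) = 1/(400 - 429) = 1/(-29) = -1/29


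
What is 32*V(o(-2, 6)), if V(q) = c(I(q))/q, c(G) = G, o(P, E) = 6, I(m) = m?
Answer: 32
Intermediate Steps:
V(q) = 1 (V(q) = q/q = 1)
32*V(o(-2, 6)) = 32*1 = 32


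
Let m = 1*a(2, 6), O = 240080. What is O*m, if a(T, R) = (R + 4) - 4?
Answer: 1440480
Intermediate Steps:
a(T, R) = R (a(T, R) = (4 + R) - 4 = R)
m = 6 (m = 1*6 = 6)
O*m = 240080*6 = 1440480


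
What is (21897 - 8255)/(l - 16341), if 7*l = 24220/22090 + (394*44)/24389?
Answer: -5144767993694/6162536690105 ≈ -0.83485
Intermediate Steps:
l = 97365382/377127107 (l = (24220/22090 + (394*44)/24389)/7 = (24220*(1/22090) + 17336*(1/24389))/7 = (2422/2209 + 17336/24389)/7 = (1/7)*(97365382/53875301) = 97365382/377127107 ≈ 0.25818)
(21897 - 8255)/(l - 16341) = (21897 - 8255)/(97365382/377127107 - 16341) = 13642/(-6162536690105/377127107) = 13642*(-377127107/6162536690105) = -5144767993694/6162536690105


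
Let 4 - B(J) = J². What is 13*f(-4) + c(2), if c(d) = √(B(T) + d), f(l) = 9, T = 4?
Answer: 117 + I*√10 ≈ 117.0 + 3.1623*I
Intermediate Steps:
B(J) = 4 - J²
c(d) = √(-12 + d) (c(d) = √((4 - 1*4²) + d) = √((4 - 1*16) + d) = √((4 - 16) + d) = √(-12 + d))
13*f(-4) + c(2) = 13*9 + √(-12 + 2) = 117 + √(-10) = 117 + I*√10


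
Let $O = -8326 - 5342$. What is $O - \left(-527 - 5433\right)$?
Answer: $-7708$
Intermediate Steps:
$O = -13668$
$O - \left(-527 - 5433\right) = -13668 - \left(-527 - 5433\right) = -13668 - -5960 = -13668 + 5960 = -7708$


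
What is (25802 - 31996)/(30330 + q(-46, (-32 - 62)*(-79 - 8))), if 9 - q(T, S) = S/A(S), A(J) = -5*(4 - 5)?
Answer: -30970/143517 ≈ -0.21579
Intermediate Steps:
A(J) = 5 (A(J) = -5*(-1) = 5)
q(T, S) = 9 - S/5
(25802 - 31996)/(30330 + q(-46, (-32 - 62)*(-79 - 8))) = (25802 - 31996)/(30330 + (9 - (-32 - 62)*(-79 - 8)/5)) = -6194/(30330 + (9 - (-94)*(-87)/5)) = -6194/(30330 + (9 - ⅕*8178)) = -6194/(30330 + (9 - 8178/5)) = -6194/(30330 - 8133/5) = -6194/143517/5 = -6194*5/143517 = -30970/143517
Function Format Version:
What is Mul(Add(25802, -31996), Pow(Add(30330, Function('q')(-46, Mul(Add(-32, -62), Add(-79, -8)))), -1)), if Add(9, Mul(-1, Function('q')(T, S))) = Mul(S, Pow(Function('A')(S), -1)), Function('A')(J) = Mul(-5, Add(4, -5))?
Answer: Rational(-30970, 143517) ≈ -0.21579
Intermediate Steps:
Function('A')(J) = 5 (Function('A')(J) = Mul(-5, -1) = 5)
Function('q')(T, S) = Add(9, Mul(Rational(-1, 5), S)) (Function('q')(T, S) = Add(9, Mul(-1, Mul(S, Pow(5, -1)))) = Add(9, Mul(-1, Mul(S, Rational(1, 5)))) = Add(9, Mul(-1, Mul(Rational(1, 5), S))) = Add(9, Mul(Rational(-1, 5), S)))
Mul(Add(25802, -31996), Pow(Add(30330, Function('q')(-46, Mul(Add(-32, -62), Add(-79, -8)))), -1)) = Mul(Add(25802, -31996), Pow(Add(30330, Add(9, Mul(Rational(-1, 5), Mul(Add(-32, -62), Add(-79, -8))))), -1)) = Mul(-6194, Pow(Add(30330, Add(9, Mul(Rational(-1, 5), Mul(-94, -87)))), -1)) = Mul(-6194, Pow(Add(30330, Add(9, Mul(Rational(-1, 5), 8178))), -1)) = Mul(-6194, Pow(Add(30330, Add(9, Rational(-8178, 5))), -1)) = Mul(-6194, Pow(Add(30330, Rational(-8133, 5)), -1)) = Mul(-6194, Pow(Rational(143517, 5), -1)) = Mul(-6194, Rational(5, 143517)) = Rational(-30970, 143517)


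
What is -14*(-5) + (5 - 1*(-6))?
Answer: 81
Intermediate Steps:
-14*(-5) + (5 - 1*(-6)) = 70 + (5 + 6) = 70 + 11 = 81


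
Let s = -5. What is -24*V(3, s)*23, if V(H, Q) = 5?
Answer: -2760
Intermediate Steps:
-24*V(3, s)*23 = -24*5*23 = -120*23 = -2760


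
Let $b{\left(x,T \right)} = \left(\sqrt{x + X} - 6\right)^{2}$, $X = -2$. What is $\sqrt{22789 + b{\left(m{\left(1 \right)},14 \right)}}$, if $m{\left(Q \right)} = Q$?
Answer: $2 \sqrt{5706 - 3 i} \approx 151.08 - 0.039715 i$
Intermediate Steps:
$b{\left(x,T \right)} = \left(-6 + \sqrt{-2 + x}\right)^{2}$ ($b{\left(x,T \right)} = \left(\sqrt{x - 2} - 6\right)^{2} = \left(\sqrt{-2 + x} - 6\right)^{2} = \left(-6 + \sqrt{-2 + x}\right)^{2}$)
$\sqrt{22789 + b{\left(m{\left(1 \right)},14 \right)}} = \sqrt{22789 + \left(-6 + \sqrt{-2 + 1}\right)^{2}} = \sqrt{22789 + \left(-6 + \sqrt{-1}\right)^{2}} = \sqrt{22789 + \left(-6 + i\right)^{2}}$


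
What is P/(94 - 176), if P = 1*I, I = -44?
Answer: 22/41 ≈ 0.53658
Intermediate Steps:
P = -44 (P = 1*(-44) = -44)
P/(94 - 176) = -44/(94 - 176) = -44/(-82) = -44*(-1/82) = 22/41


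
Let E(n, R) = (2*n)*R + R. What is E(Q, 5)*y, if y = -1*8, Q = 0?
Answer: -40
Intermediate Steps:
E(n, R) = R + 2*R*n (E(n, R) = 2*R*n + R = R + 2*R*n)
y = -8
E(Q, 5)*y = (5*(1 + 2*0))*(-8) = (5*(1 + 0))*(-8) = (5*1)*(-8) = 5*(-8) = -40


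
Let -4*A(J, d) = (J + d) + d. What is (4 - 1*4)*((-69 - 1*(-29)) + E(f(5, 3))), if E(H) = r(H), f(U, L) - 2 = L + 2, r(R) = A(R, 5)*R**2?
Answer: 0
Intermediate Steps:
A(J, d) = -d/2 - J/4 (A(J, d) = -((J + d) + d)/4 = -(J + 2*d)/4 = -d/2 - J/4)
r(R) = R**2*(-5/2 - R/4) (r(R) = (-1/2*5 - R/4)*R**2 = (-5/2 - R/4)*R**2 = R**2*(-5/2 - R/4))
f(U, L) = 4 + L (f(U, L) = 2 + (L + 2) = 2 + (2 + L) = 4 + L)
E(H) = H**2*(-10 - H)/4
(4 - 1*4)*((-69 - 1*(-29)) + E(f(5, 3))) = (4 - 1*4)*((-69 - 1*(-29)) + (4 + 3)**2*(-10 - (4 + 3))/4) = (4 - 4)*((-69 + 29) + (1/4)*7**2*(-10 - 1*7)) = 0*(-40 + (1/4)*49*(-10 - 7)) = 0*(-40 + (1/4)*49*(-17)) = 0*(-40 - 833/4) = 0*(-993/4) = 0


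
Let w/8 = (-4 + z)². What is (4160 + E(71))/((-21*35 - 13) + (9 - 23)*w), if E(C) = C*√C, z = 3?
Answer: -208/43 - 71*√71/860 ≈ -5.5329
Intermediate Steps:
w = 8 (w = 8*(-4 + 3)² = 8*(-1)² = 8*1 = 8)
E(C) = C^(3/2)
(4160 + E(71))/((-21*35 - 13) + (9 - 23)*w) = (4160 + 71^(3/2))/((-21*35 - 13) + (9 - 23)*8) = (4160 + 71*√71)/((-735 - 13) - 14*8) = (4160 + 71*√71)/(-748 - 112) = (4160 + 71*√71)/(-860) = (4160 + 71*√71)*(-1/860) = -208/43 - 71*√71/860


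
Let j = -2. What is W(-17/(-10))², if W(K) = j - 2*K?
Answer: 729/25 ≈ 29.160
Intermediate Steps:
W(K) = -2 - 2*K
W(-17/(-10))² = (-2 - (-34)/(-10))² = (-2 - (-34)*(-1)/10)² = (-2 - 2*17/10)² = (-2 - 17/5)² = (-27/5)² = 729/25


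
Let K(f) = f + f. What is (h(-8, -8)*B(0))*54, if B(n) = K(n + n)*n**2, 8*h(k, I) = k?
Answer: 0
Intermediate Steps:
h(k, I) = k/8
K(f) = 2*f
B(n) = 4*n**3 (B(n) = (2*(n + n))*n**2 = (2*(2*n))*n**2 = (4*n)*n**2 = 4*n**3)
(h(-8, -8)*B(0))*54 = (((1/8)*(-8))*(4*0**3))*54 = -4*0*54 = -1*0*54 = 0*54 = 0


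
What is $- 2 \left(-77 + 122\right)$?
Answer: $-90$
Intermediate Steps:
$- 2 \left(-77 + 122\right) = \left(-2\right) 45 = -90$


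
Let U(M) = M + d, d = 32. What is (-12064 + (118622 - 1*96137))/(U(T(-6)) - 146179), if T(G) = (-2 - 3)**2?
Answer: -10421/146122 ≈ -0.071317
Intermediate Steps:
T(G) = 25 (T(G) = (-5)**2 = 25)
U(M) = 32 + M (U(M) = M + 32 = 32 + M)
(-12064 + (118622 - 1*96137))/(U(T(-6)) - 146179) = (-12064 + (118622 - 1*96137))/((32 + 25) - 146179) = (-12064 + (118622 - 96137))/(57 - 146179) = (-12064 + 22485)/(-146122) = 10421*(-1/146122) = -10421/146122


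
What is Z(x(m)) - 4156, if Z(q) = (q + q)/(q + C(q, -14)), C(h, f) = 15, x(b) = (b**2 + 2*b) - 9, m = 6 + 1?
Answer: -95552/23 ≈ -4154.4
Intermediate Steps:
m = 7
x(b) = -9 + b**2 + 2*b
Z(q) = 2*q/(15 + q) (Z(q) = (q + q)/(q + 15) = (2*q)/(15 + q) = 2*q/(15 + q))
Z(x(m)) - 4156 = 2*(-9 + 7**2 + 2*7)/(15 + (-9 + 7**2 + 2*7)) - 4156 = 2*(-9 + 49 + 14)/(15 + (-9 + 49 + 14)) - 4156 = 2*54/(15 + 54) - 4156 = 2*54/69 - 4156 = 2*54*(1/69) - 4156 = 36/23 - 4156 = -95552/23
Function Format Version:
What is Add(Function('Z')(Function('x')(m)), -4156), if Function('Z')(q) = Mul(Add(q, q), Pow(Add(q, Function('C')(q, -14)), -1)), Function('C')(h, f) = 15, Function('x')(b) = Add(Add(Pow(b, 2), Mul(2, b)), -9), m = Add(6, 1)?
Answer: Rational(-95552, 23) ≈ -4154.4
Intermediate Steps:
m = 7
Function('x')(b) = Add(-9, Pow(b, 2), Mul(2, b))
Function('Z')(q) = Mul(2, q, Pow(Add(15, q), -1)) (Function('Z')(q) = Mul(Add(q, q), Pow(Add(q, 15), -1)) = Mul(Mul(2, q), Pow(Add(15, q), -1)) = Mul(2, q, Pow(Add(15, q), -1)))
Add(Function('Z')(Function('x')(m)), -4156) = Add(Mul(2, Add(-9, Pow(7, 2), Mul(2, 7)), Pow(Add(15, Add(-9, Pow(7, 2), Mul(2, 7))), -1)), -4156) = Add(Mul(2, Add(-9, 49, 14), Pow(Add(15, Add(-9, 49, 14)), -1)), -4156) = Add(Mul(2, 54, Pow(Add(15, 54), -1)), -4156) = Add(Mul(2, 54, Pow(69, -1)), -4156) = Add(Mul(2, 54, Rational(1, 69)), -4156) = Add(Rational(36, 23), -4156) = Rational(-95552, 23)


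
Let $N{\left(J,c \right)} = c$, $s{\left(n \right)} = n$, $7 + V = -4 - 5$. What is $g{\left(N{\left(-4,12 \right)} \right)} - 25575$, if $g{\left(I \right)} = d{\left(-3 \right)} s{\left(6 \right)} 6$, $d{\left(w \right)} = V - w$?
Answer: $-26043$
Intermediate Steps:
$V = -16$ ($V = -7 - 9 = -16$)
$d{\left(w \right)} = -16 - w$
$g{\left(I \right)} = -468$ ($g{\left(I \right)} = \left(-16 - -3\right) 6 \cdot 6 = \left(-16 + 3\right) 6 \cdot 6 = \left(-13\right) 6 \cdot 6 = \left(-78\right) 6 = -468$)
$g{\left(N{\left(-4,12 \right)} \right)} - 25575 = -468 - 25575 = -26043$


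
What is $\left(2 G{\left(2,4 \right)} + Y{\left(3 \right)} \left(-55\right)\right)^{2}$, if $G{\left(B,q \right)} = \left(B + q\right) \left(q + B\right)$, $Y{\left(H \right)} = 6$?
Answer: $66564$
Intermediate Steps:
$G{\left(B,q \right)} = \left(B + q\right)^{2}$ ($G{\left(B,q \right)} = \left(B + q\right) \left(B + q\right) = \left(B + q\right)^{2}$)
$\left(2 G{\left(2,4 \right)} + Y{\left(3 \right)} \left(-55\right)\right)^{2} = \left(2 \left(2 + 4\right)^{2} + 6 \left(-55\right)\right)^{2} = \left(2 \cdot 6^{2} - 330\right)^{2} = \left(2 \cdot 36 - 330\right)^{2} = \left(72 - 330\right)^{2} = \left(-258\right)^{2} = 66564$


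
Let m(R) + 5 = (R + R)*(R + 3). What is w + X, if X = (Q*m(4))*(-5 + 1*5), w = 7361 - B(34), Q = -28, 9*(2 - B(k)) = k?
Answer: 66265/9 ≈ 7362.8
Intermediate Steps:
B(k) = 2 - k/9
m(R) = -5 + 2*R*(3 + R) (m(R) = -5 + (R + R)*(R + 3) = -5 + (2*R)*(3 + R) = -5 + 2*R*(3 + R))
w = 66265/9 (w = 7361 - (2 - ⅑*34) = 7361 - (2 - 34/9) = 7361 - 1*(-16/9) = 7361 + 16/9 = 66265/9 ≈ 7362.8)
X = 0 (X = (-28*(-5 + 2*4² + 6*4))*(-5 + 1*5) = (-28*(-5 + 2*16 + 24))*(-5 + 5) = -28*(-5 + 32 + 24)*0 = -28*51*0 = -1428*0 = 0)
w + X = 66265/9 + 0 = 66265/9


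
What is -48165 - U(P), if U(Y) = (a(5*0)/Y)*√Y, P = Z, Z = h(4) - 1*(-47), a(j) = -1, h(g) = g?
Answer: -48165 + √51/51 ≈ -48165.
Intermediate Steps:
Z = 51 (Z = 4 - 1*(-47) = 4 + 47 = 51)
P = 51
U(Y) = -1/√Y (U(Y) = (-1/Y)*√Y = -1/√Y)
-48165 - U(P) = -48165 - (-1)/√51 = -48165 - (-1)*√51/51 = -48165 + √51/51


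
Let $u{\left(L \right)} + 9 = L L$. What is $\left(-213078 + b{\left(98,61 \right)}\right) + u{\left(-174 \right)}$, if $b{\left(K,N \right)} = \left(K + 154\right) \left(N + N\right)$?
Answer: $-152067$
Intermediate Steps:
$u{\left(L \right)} = -9 + L^{2}$ ($u{\left(L \right)} = -9 + L L = -9 + L^{2}$)
$b{\left(K,N \right)} = 2 N \left(154 + K\right)$ ($b{\left(K,N \right)} = \left(154 + K\right) 2 N = 2 N \left(154 + K\right)$)
$\left(-213078 + b{\left(98,61 \right)}\right) + u{\left(-174 \right)} = \left(-213078 + 2 \cdot 61 \left(154 + 98\right)\right) - \left(9 - \left(-174\right)^{2}\right) = \left(-213078 + 2 \cdot 61 \cdot 252\right) + \left(-9 + 30276\right) = \left(-213078 + 30744\right) + 30267 = -182334 + 30267 = -152067$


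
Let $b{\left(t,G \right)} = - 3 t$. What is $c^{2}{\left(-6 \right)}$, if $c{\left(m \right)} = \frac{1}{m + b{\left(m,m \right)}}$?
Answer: $\frac{1}{144} \approx 0.0069444$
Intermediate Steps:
$c{\left(m \right)} = - \frac{1}{2 m}$ ($c{\left(m \right)} = \frac{1}{m - 3 m} = \frac{1}{\left(-2\right) m} = - \frac{1}{2 m}$)
$c^{2}{\left(-6 \right)} = \left(- \frac{1}{2 \left(-6\right)}\right)^{2} = \left(\left(- \frac{1}{2}\right) \left(- \frac{1}{6}\right)\right)^{2} = \left(\frac{1}{12}\right)^{2} = \frac{1}{144}$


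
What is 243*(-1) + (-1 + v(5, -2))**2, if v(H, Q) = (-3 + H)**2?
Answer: -234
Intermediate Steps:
243*(-1) + (-1 + v(5, -2))**2 = 243*(-1) + (-1 + (-3 + 5)**2)**2 = -243 + (-1 + 2**2)**2 = -243 + (-1 + 4)**2 = -243 + 3**2 = -243 + 9 = -234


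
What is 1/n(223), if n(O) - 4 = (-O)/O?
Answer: ⅓ ≈ 0.33333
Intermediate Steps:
n(O) = 3 (n(O) = 4 + (-O)/O = 4 - 1 = 3)
1/n(223) = 1/3 = ⅓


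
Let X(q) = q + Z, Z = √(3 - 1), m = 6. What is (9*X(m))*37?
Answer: 1998 + 333*√2 ≈ 2468.9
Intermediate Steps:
Z = √2 ≈ 1.4142
X(q) = q + √2
(9*X(m))*37 = (9*(6 + √2))*37 = (54 + 9*√2)*37 = 1998 + 333*√2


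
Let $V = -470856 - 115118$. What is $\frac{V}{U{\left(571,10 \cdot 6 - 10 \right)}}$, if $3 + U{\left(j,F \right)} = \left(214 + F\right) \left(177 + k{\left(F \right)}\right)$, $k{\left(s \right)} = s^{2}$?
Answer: $- \frac{585974}{706725} \approx -0.82914$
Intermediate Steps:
$U{\left(j,F \right)} = -3 + \left(177 + F^{2}\right) \left(214 + F\right)$ ($U{\left(j,F \right)} = -3 + \left(214 + F\right) \left(177 + F^{2}\right) = -3 + \left(177 + F^{2}\right) \left(214 + F\right)$)
$V = -585974$ ($V = -470856 - 115118 = -585974$)
$\frac{V}{U{\left(571,10 \cdot 6 - 10 \right)}} = - \frac{585974}{37875 + \left(10 \cdot 6 - 10\right)^{3} + 177 \left(10 \cdot 6 - 10\right) + 214 \left(10 \cdot 6 - 10\right)^{2}} = - \frac{585974}{37875 + \left(60 - 10\right)^{3} + 177 \left(60 - 10\right) + 214 \left(60 - 10\right)^{2}} = - \frac{585974}{37875 + 50^{3} + 177 \cdot 50 + 214 \cdot 50^{2}} = - \frac{585974}{37875 + 125000 + 8850 + 214 \cdot 2500} = - \frac{585974}{37875 + 125000 + 8850 + 535000} = - \frac{585974}{706725}$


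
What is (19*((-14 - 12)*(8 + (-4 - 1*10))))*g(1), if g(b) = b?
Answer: 2964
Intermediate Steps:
(19*((-14 - 12)*(8 + (-4 - 1*10))))*g(1) = (19*((-14 - 12)*(8 + (-4 - 1*10))))*1 = (19*(-26*(8 + (-4 - 10))))*1 = (19*(-26*(8 - 14)))*1 = (19*(-26*(-6)))*1 = (19*156)*1 = 2964*1 = 2964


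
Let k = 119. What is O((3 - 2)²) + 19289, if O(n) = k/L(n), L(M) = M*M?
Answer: 19408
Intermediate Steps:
L(M) = M²
O(n) = 119/n² (O(n) = 119/(n²) = 119/n²)
O((3 - 2)²) + 19289 = 119/((3 - 2)²)² + 19289 = 119/(1²)² + 19289 = 119/1² + 19289 = 119*1 + 19289 = 119 + 19289 = 19408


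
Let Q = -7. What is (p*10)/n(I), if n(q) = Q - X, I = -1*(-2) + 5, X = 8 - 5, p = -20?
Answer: 20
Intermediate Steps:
X = 3
I = 7 (I = 2 + 5 = 7)
n(q) = -10 (n(q) = -7 - 1*3 = -7 - 3 = -10)
(p*10)/n(I) = -20*10/(-10) = -200*(-1/10) = 20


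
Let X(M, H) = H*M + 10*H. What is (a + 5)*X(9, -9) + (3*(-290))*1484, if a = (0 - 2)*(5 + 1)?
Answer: -1289883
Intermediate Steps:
X(M, H) = 10*H + H*M
a = -12 (a = -2*6 = -12)
(a + 5)*X(9, -9) + (3*(-290))*1484 = (-12 + 5)*(-9*(10 + 9)) + (3*(-290))*1484 = -(-63)*19 - 870*1484 = -7*(-171) - 1291080 = 1197 - 1291080 = -1289883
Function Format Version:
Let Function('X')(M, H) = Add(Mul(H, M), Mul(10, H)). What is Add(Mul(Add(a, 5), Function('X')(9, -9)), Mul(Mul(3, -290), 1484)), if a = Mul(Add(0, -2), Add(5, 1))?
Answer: -1289883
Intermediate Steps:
Function('X')(M, H) = Add(Mul(10, H), Mul(H, M))
a = -12 (a = Mul(-2, 6) = -12)
Add(Mul(Add(a, 5), Function('X')(9, -9)), Mul(Mul(3, -290), 1484)) = Add(Mul(Add(-12, 5), Mul(-9, Add(10, 9))), Mul(Mul(3, -290), 1484)) = Add(Mul(-7, Mul(-9, 19)), Mul(-870, 1484)) = Add(Mul(-7, -171), -1291080) = Add(1197, -1291080) = -1289883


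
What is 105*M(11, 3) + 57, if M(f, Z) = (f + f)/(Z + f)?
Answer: 222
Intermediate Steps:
M(f, Z) = 2*f/(Z + f) (M(f, Z) = (2*f)/(Z + f) = 2*f/(Z + f))
105*M(11, 3) + 57 = 105*(2*11/(3 + 11)) + 57 = 105*(2*11/14) + 57 = 105*(2*11*(1/14)) + 57 = 105*(11/7) + 57 = 165 + 57 = 222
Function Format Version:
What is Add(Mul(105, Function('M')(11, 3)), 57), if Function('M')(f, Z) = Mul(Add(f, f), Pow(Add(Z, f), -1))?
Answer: 222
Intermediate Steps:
Function('M')(f, Z) = Mul(2, f, Pow(Add(Z, f), -1)) (Function('M')(f, Z) = Mul(Mul(2, f), Pow(Add(Z, f), -1)) = Mul(2, f, Pow(Add(Z, f), -1)))
Add(Mul(105, Function('M')(11, 3)), 57) = Add(Mul(105, Mul(2, 11, Pow(Add(3, 11), -1))), 57) = Add(Mul(105, Mul(2, 11, Pow(14, -1))), 57) = Add(Mul(105, Mul(2, 11, Rational(1, 14))), 57) = Add(Mul(105, Rational(11, 7)), 57) = Add(165, 57) = 222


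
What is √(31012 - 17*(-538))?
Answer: 3*√4462 ≈ 200.39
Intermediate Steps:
√(31012 - 17*(-538)) = √(31012 + 9146) = √40158 = 3*√4462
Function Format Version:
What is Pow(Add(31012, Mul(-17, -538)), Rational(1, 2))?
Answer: Mul(3, Pow(4462, Rational(1, 2))) ≈ 200.39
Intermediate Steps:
Pow(Add(31012, Mul(-17, -538)), Rational(1, 2)) = Pow(Add(31012, 9146), Rational(1, 2)) = Pow(40158, Rational(1, 2)) = Mul(3, Pow(4462, Rational(1, 2)))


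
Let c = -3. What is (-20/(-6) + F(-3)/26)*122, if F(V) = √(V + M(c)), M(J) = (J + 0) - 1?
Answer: 1220/3 + 61*I*√7/13 ≈ 406.67 + 12.415*I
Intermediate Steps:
M(J) = -1 + J (M(J) = J - 1 = -1 + J)
F(V) = √(-4 + V) (F(V) = √(V + (-1 - 3)) = √(V - 4) = √(-4 + V))
(-20/(-6) + F(-3)/26)*122 = (-20/(-6) + √(-4 - 3)/26)*122 = (-20*(-⅙) + √(-7)*(1/26))*122 = (10/3 + (I*√7)*(1/26))*122 = (10/3 + I*√7/26)*122 = 1220/3 + 61*I*√7/13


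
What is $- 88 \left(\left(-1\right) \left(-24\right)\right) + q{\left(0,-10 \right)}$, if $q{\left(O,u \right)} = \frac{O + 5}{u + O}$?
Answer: $- \frac{4225}{2} \approx -2112.5$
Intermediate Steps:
$q{\left(O,u \right)} = \frac{5 + O}{O + u}$
$- 88 \left(\left(-1\right) \left(-24\right)\right) + q{\left(0,-10 \right)} = - 88 \left(\left(-1\right) \left(-24\right)\right) + \frac{5 + 0}{0 - 10} = \left(-88\right) 24 + \frac{1}{-10} \cdot 5 = -2112 - \frac{1}{2} = - \frac{4225}{2}$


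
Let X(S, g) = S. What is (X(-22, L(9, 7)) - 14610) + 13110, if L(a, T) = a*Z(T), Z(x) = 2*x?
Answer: -1522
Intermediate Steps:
L(a, T) = 2*T*a (L(a, T) = a*(2*T) = 2*T*a)
(X(-22, L(9, 7)) - 14610) + 13110 = (-22 - 14610) + 13110 = -14632 + 13110 = -1522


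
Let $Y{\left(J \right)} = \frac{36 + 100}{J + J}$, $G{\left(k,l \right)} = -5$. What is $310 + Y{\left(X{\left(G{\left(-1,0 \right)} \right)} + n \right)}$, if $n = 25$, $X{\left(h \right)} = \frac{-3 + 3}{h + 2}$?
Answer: $\frac{7818}{25} \approx 312.72$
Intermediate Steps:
$X{\left(h \right)} = 0$ ($X{\left(h \right)} = \frac{0}{2 + h} = 0$)
$Y{\left(J \right)} = \frac{68}{J}$ ($Y{\left(J \right)} = \frac{136}{2 J} = 136 \frac{1}{2 J} = \frac{68}{J}$)
$310 + Y{\left(X{\left(G{\left(-1,0 \right)} \right)} + n \right)} = 310 + \frac{68}{0 + 25} = 310 + \frac{68}{25} = \frac{7818}{25}$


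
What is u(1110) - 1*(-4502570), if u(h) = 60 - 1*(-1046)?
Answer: 4503676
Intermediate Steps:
u(h) = 1106 (u(h) = 60 + 1046 = 1106)
u(1110) - 1*(-4502570) = 1106 - 1*(-4502570) = 1106 + 4502570 = 4503676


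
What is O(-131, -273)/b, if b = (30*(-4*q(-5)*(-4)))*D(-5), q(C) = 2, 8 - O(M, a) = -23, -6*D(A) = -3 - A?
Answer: -31/320 ≈ -0.096875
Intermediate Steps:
D(A) = 1/2 + A/6 (D(A) = -(-3 - A)/6 = 1/2 + A/6)
O(M, a) = 31 (O(M, a) = 8 - 1*(-23) = 8 + 23 = 31)
b = -320 (b = (30*(-4*2*(-4)))*(1/2 + (1/6)*(-5)) = (30*(-8*(-4)))*(1/2 - 5/6) = (30*32)*(-1/3) = 960*(-1/3) = -320)
O(-131, -273)/b = 31/(-320) = 31*(-1/320) = -31/320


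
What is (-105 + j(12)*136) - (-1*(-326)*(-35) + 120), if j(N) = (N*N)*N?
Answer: 246193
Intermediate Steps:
j(N) = N³ (j(N) = N²*N = N³)
(-105 + j(12)*136) - (-1*(-326)*(-35) + 120) = (-105 + 12³*136) - (-1*(-326)*(-35) + 120) = (-105 + 1728*136) - (326*(-35) + 120) = (-105 + 235008) - (-11410 + 120) = 234903 - 1*(-11290) = 234903 + 11290 = 246193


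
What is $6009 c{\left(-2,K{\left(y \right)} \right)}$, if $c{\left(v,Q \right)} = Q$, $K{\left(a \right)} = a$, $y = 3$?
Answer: $18027$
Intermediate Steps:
$6009 c{\left(-2,K{\left(y \right)} \right)} = 6009 \cdot 3 = 18027$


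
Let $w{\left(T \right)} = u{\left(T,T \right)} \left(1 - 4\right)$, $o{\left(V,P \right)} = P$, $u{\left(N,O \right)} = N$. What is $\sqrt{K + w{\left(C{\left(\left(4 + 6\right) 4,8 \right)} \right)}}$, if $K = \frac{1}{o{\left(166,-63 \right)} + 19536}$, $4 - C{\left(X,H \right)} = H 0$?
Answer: $\frac{5 i \sqrt{182014131}}{19473} \approx 3.4641 i$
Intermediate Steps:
$C{\left(X,H \right)} = 4$ ($C{\left(X,H \right)} = 4 - H 0 = 4 - 0 = 4 + 0 = 4$)
$w{\left(T \right)} = - 3 T$ ($w{\left(T \right)} = T \left(1 - 4\right) = T \left(-3\right) = - 3 T$)
$K = \frac{1}{19473}$ ($K = \frac{1}{-63 + 19536} = \frac{1}{19473} \approx 5.1353 \cdot 10^{-5}$)
$\sqrt{K + w{\left(C{\left(\left(4 + 6\right) 4,8 \right)} \right)}} = \sqrt{\frac{1}{19473} - 12} = \sqrt{- \frac{233675}{19473}} = \frac{5 i \sqrt{182014131}}{19473}$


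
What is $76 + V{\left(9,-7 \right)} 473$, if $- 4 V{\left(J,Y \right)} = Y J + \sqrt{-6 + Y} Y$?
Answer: $\frac{30103}{4} + \frac{3311 i \sqrt{13}}{4} \approx 7525.8 + 2984.5 i$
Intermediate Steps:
$V{\left(J,Y \right)} = - \frac{J Y}{4} - \frac{Y \sqrt{-6 + Y}}{4}$ ($V{\left(J,Y \right)} = - \frac{Y J + \sqrt{-6 + Y} Y}{4} = - \frac{J Y + Y \sqrt{-6 + Y}}{4} = - \frac{J Y}{4} - \frac{Y \sqrt{-6 + Y}}{4}$)
$76 + V{\left(9,-7 \right)} 473 = 76 + \left(- \frac{1}{4}\right) \left(-7\right) \left(9 + \sqrt{-6 - 7}\right) 473 = 76 + \left(- \frac{1}{4}\right) \left(-7\right) \left(9 + \sqrt{-13}\right) 473 = 76 + \left(- \frac{1}{4}\right) \left(-7\right) \left(9 + i \sqrt{13}\right) 473 = 76 + \left(\frac{63}{4} + \frac{7 i \sqrt{13}}{4}\right) 473 = 76 + \left(\frac{29799}{4} + \frac{3311 i \sqrt{13}}{4}\right) = \frac{30103}{4} + \frac{3311 i \sqrt{13}}{4}$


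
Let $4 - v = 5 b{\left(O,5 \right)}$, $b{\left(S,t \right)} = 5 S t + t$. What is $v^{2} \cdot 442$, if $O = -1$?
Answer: $4780672$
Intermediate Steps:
$b{\left(S,t \right)} = t + 5 S t$ ($b{\left(S,t \right)} = 5 S t + t = t + 5 S t$)
$v = 104$ ($v = 4 - 5 \cdot 5 \left(1 + 5 \left(-1\right)\right) = 4 - 5 \cdot 5 \left(1 - 5\right) = 4 - 5 \cdot 5 \left(-4\right) = 4 - 5 \left(-20\right) = 4 - -100 = 4 + 100 = 104$)
$v^{2} \cdot 442 = 104^{2} \cdot 442 = 10816 \cdot 442 = 4780672$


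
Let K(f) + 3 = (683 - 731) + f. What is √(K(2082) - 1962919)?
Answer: 2*I*√490222 ≈ 1400.3*I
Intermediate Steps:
K(f) = -51 + f (K(f) = -3 + ((683 - 731) + f) = -3 + (-48 + f) = -51 + f)
√(K(2082) - 1962919) = √((-51 + 2082) - 1962919) = √(2031 - 1962919) = √(-1960888) = 2*I*√490222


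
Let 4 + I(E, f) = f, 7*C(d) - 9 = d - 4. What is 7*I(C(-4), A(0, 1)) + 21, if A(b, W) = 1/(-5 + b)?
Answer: -42/5 ≈ -8.4000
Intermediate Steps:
C(d) = 5/7 + d/7 (C(d) = 9/7 + (d - 4)/7 = 9/7 + (-4 + d)/7 = 9/7 + (-4/7 + d/7) = 5/7 + d/7)
I(E, f) = -4 + f
7*I(C(-4), A(0, 1)) + 21 = 7*(-4 + 1/(-5 + 0)) + 21 = 7*(-4 + 1/(-5)) + 21 = 7*(-4 - ⅕) + 21 = 7*(-21/5) + 21 = -147/5 + 21 = -42/5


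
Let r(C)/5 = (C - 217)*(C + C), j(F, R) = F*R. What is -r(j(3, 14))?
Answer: 73500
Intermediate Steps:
r(C) = 10*C*(-217 + C) (r(C) = 5*((C - 217)*(C + C)) = 5*((-217 + C)*(2*C)) = 5*(2*C*(-217 + C)) = 10*C*(-217 + C))
-r(j(3, 14)) = -10*3*14*(-217 + 3*14) = -10*42*(-217 + 42) = -10*42*(-175) = -1*(-73500) = 73500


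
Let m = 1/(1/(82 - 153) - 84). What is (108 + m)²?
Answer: 414927934201/35581225 ≈ 11661.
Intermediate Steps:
m = -71/5965 (m = 1/(1/(-71) - 84) = 1/(-1/71 - 84) = 1/(-5965/71) = -71/5965 ≈ -0.011903)
(108 + m)² = (108 - 71/5965)² = (644149/5965)² = 414927934201/35581225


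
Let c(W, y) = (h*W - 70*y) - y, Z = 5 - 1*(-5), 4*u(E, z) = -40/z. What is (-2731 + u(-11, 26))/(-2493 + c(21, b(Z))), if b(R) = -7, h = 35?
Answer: 35508/16393 ≈ 2.1660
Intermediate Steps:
u(E, z) = -10/z (u(E, z) = (-40/z)/4 = -10/z)
Z = 10 (Z = 5 + 5 = 10)
c(W, y) = -71*y + 35*W (c(W, y) = (35*W - 70*y) - y = (-70*y + 35*W) - y = -71*y + 35*W)
(-2731 + u(-11, 26))/(-2493 + c(21, b(Z))) = (-2731 - 10/26)/(-2493 + (-71*(-7) + 35*21)) = (-2731 - 10*1/26)/(-2493 + (497 + 735)) = (-2731 - 5/13)/(-2493 + 1232) = -35508/13/(-1261) = -35508/13*(-1/1261) = 35508/16393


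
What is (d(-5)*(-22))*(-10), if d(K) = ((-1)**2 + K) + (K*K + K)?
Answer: 3520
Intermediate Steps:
d(K) = 1 + K**2 + 2*K (d(K) = (1 + K) + (K**2 + K) = (1 + K) + (K + K**2) = 1 + K**2 + 2*K)
(d(-5)*(-22))*(-10) = ((1 + (-5)**2 + 2*(-5))*(-22))*(-10) = ((1 + 25 - 10)*(-22))*(-10) = (16*(-22))*(-10) = -352*(-10) = 3520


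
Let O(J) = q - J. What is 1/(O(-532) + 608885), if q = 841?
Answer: 1/610258 ≈ 1.6387e-6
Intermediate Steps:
O(J) = 841 - J
1/(O(-532) + 608885) = 1/((841 - 1*(-532)) + 608885) = 1/((841 + 532) + 608885) = 1/(1373 + 608885) = 1/610258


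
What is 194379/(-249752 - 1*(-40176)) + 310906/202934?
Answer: 12856163935/21265047992 ≈ 0.60457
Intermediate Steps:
194379/(-249752 - 1*(-40176)) + 310906/202934 = 194379/(-249752 + 40176) + 310906*(1/202934) = 194379/(-209576) + 155453/101467 = 194379*(-1/209576) + 155453/101467 = -194379/209576 + 155453/101467 = 12856163935/21265047992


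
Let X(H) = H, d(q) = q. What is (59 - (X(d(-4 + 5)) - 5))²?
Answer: 3969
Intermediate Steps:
(59 - (X(d(-4 + 5)) - 5))² = (59 - ((-4 + 5) - 5))² = (59 - (1 - 5))² = (59 - 1*(-4))² = (59 + 4)² = 63² = 3969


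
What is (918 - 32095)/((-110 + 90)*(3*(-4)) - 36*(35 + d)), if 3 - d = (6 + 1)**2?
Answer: -31177/636 ≈ -49.020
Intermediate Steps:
d = -46 (d = 3 - (6 + 1)**2 = 3 - 1*7**2 = 3 - 1*49 = 3 - 49 = -46)
(918 - 32095)/((-110 + 90)*(3*(-4)) - 36*(35 + d)) = (918 - 32095)/((-110 + 90)*(3*(-4)) - 36*(35 - 46)) = -31177/(-20*(-12) - 36*(-11)) = -31177/(240 + 396) = -31177/636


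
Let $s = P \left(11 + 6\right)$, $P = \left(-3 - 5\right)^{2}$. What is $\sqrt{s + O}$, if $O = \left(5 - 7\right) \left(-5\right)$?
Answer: $3 \sqrt{122} \approx 33.136$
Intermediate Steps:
$P = 64$ ($P = \left(-8\right)^{2} = 64$)
$O = 10$ ($O = \left(-2\right) \left(-5\right) = 10$)
$s = 1088$ ($s = 64 \left(11 + 6\right) = 64 \cdot 17 = 1088$)
$\sqrt{s + O} = \sqrt{1088 + 10} = \sqrt{1098} = 3 \sqrt{122}$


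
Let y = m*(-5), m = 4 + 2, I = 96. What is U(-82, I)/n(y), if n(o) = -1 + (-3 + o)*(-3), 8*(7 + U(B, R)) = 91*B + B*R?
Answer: -7695/392 ≈ -19.630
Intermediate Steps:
U(B, R) = -7 + 91*B/8 + B*R/8 (U(B, R) = -7 + (91*B + B*R)/8 = -7 + (91*B/8 + B*R/8) = -7 + 91*B/8 + B*R/8)
m = 6
y = -30 (y = 6*(-5) = -30)
n(o) = 8 - 3*o (n(o) = -1 + (9 - 3*o) = 8 - 3*o)
U(-82, I)/n(y) = (-7 + (91/8)*(-82) + (⅛)*(-82)*96)/(8 - 3*(-30)) = (-7 - 3731/4 - 984)/(8 + 90) = -7695/4/98 = -7695/4*1/98 = -7695/392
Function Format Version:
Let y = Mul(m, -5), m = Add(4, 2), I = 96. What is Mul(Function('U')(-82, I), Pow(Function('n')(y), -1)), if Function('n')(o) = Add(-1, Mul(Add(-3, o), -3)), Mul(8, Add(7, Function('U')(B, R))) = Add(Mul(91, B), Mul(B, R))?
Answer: Rational(-7695, 392) ≈ -19.630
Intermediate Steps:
Function('U')(B, R) = Add(-7, Mul(Rational(91, 8), B), Mul(Rational(1, 8), B, R)) (Function('U')(B, R) = Add(-7, Mul(Rational(1, 8), Add(Mul(91, B), Mul(B, R)))) = Add(-7, Add(Mul(Rational(91, 8), B), Mul(Rational(1, 8), B, R))) = Add(-7, Mul(Rational(91, 8), B), Mul(Rational(1, 8), B, R)))
m = 6
y = -30 (y = Mul(6, -5) = -30)
Function('n')(o) = Add(8, Mul(-3, o)) (Function('n')(o) = Add(-1, Add(9, Mul(-3, o))) = Add(8, Mul(-3, o)))
Mul(Function('U')(-82, I), Pow(Function('n')(y), -1)) = Mul(Add(-7, Mul(Rational(91, 8), -82), Mul(Rational(1, 8), -82, 96)), Pow(Add(8, Mul(-3, -30)), -1)) = Mul(Add(-7, Rational(-3731, 4), -984), Pow(Add(8, 90), -1)) = Mul(Rational(-7695, 4), Pow(98, -1)) = Mul(Rational(-7695, 4), Rational(1, 98)) = Rational(-7695, 392)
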